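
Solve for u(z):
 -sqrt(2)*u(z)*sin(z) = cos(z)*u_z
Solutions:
 u(z) = C1*cos(z)^(sqrt(2))


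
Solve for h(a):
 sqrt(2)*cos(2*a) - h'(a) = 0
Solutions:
 h(a) = C1 + sqrt(2)*sin(2*a)/2


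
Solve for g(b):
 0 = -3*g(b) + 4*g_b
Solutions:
 g(b) = C1*exp(3*b/4)


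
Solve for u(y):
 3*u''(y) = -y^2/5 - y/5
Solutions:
 u(y) = C1 + C2*y - y^4/180 - y^3/90


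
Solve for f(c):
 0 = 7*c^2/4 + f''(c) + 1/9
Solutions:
 f(c) = C1 + C2*c - 7*c^4/48 - c^2/18


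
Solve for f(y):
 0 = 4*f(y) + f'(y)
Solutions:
 f(y) = C1*exp(-4*y)


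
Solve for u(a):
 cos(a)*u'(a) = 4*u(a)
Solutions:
 u(a) = C1*(sin(a)^2 + 2*sin(a) + 1)/(sin(a)^2 - 2*sin(a) + 1)


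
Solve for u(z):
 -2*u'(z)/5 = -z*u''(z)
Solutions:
 u(z) = C1 + C2*z^(7/5)


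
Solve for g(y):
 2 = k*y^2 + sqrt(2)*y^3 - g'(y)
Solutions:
 g(y) = C1 + k*y^3/3 + sqrt(2)*y^4/4 - 2*y


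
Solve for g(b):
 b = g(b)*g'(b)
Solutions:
 g(b) = -sqrt(C1 + b^2)
 g(b) = sqrt(C1 + b^2)


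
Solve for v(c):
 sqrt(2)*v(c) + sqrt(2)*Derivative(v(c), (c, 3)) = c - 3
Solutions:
 v(c) = C3*exp(-c) + sqrt(2)*c/2 + (C1*sin(sqrt(3)*c/2) + C2*cos(sqrt(3)*c/2))*exp(c/2) - 3*sqrt(2)/2


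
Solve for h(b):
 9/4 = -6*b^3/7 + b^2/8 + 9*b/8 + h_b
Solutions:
 h(b) = C1 + 3*b^4/14 - b^3/24 - 9*b^2/16 + 9*b/4


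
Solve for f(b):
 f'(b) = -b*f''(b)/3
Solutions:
 f(b) = C1 + C2/b^2


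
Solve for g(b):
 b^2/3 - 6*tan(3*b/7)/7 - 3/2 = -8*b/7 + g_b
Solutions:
 g(b) = C1 + b^3/9 + 4*b^2/7 - 3*b/2 + 2*log(cos(3*b/7))


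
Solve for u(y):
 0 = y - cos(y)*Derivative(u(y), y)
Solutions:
 u(y) = C1 + Integral(y/cos(y), y)


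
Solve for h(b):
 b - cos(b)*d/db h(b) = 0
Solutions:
 h(b) = C1 + Integral(b/cos(b), b)


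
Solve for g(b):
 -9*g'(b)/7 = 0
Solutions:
 g(b) = C1


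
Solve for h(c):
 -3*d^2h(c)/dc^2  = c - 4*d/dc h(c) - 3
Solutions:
 h(c) = C1 + C2*exp(4*c/3) + c^2/8 - 9*c/16


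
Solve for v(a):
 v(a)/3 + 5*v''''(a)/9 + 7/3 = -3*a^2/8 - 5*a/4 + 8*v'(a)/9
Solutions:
 v(a) = C1*exp(a*(-2^(1/3)*5^(2/3)*(29 + 9*sqrt(11))^(1/3) - 10 + 5*2^(2/3)*5^(1/3)/(29 + 9*sqrt(11))^(1/3))/30)*sin(10^(1/3)*sqrt(3)*a*(5*2^(1/3)/(29 + 9*sqrt(11))^(1/3) + 5^(1/3)*(29 + 9*sqrt(11))^(1/3))/30) + C2*exp(a*(-2^(1/3)*5^(2/3)*(29 + 9*sqrt(11))^(1/3) - 10 + 5*2^(2/3)*5^(1/3)/(29 + 9*sqrt(11))^(1/3))/30)*cos(10^(1/3)*sqrt(3)*a*(5*2^(1/3)/(29 + 9*sqrt(11))^(1/3) + 5^(1/3)*(29 + 9*sqrt(11))^(1/3))/30) + C3*exp(a) + C4*exp(a*(-5 - 5*2^(2/3)*5^(1/3)/(29 + 9*sqrt(11))^(1/3) + 2^(1/3)*5^(2/3)*(29 + 9*sqrt(11))^(1/3))/15) - 9*a^2/8 - 39*a/4 - 33


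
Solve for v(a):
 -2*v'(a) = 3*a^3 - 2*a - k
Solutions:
 v(a) = C1 - 3*a^4/8 + a^2/2 + a*k/2


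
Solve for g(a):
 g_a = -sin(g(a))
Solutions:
 g(a) = -acos((-C1 - exp(2*a))/(C1 - exp(2*a))) + 2*pi
 g(a) = acos((-C1 - exp(2*a))/(C1 - exp(2*a)))


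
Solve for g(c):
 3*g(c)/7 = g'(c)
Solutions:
 g(c) = C1*exp(3*c/7)


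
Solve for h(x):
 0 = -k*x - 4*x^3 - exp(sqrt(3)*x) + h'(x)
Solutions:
 h(x) = C1 + k*x^2/2 + x^4 + sqrt(3)*exp(sqrt(3)*x)/3


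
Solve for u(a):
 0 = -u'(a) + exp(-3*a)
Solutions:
 u(a) = C1 - exp(-3*a)/3


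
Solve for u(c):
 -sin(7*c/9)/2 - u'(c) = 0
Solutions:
 u(c) = C1 + 9*cos(7*c/9)/14


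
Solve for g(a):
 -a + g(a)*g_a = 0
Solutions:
 g(a) = -sqrt(C1 + a^2)
 g(a) = sqrt(C1 + a^2)


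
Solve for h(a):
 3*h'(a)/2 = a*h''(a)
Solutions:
 h(a) = C1 + C2*a^(5/2)


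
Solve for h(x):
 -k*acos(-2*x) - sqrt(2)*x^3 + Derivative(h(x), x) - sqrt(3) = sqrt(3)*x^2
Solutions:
 h(x) = C1 + k*(x*acos(-2*x) + sqrt(1 - 4*x^2)/2) + sqrt(2)*x^4/4 + sqrt(3)*x^3/3 + sqrt(3)*x


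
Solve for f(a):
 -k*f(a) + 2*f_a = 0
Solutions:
 f(a) = C1*exp(a*k/2)


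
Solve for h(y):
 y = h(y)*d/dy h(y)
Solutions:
 h(y) = -sqrt(C1 + y^2)
 h(y) = sqrt(C1 + y^2)


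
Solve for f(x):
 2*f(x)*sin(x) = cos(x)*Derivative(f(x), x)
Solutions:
 f(x) = C1/cos(x)^2


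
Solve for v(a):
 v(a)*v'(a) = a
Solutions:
 v(a) = -sqrt(C1 + a^2)
 v(a) = sqrt(C1 + a^2)


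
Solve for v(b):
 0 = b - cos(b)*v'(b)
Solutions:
 v(b) = C1 + Integral(b/cos(b), b)


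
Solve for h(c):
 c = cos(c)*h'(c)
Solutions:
 h(c) = C1 + Integral(c/cos(c), c)


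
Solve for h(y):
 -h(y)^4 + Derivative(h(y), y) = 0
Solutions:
 h(y) = (-1/(C1 + 3*y))^(1/3)
 h(y) = (-1/(C1 + y))^(1/3)*(-3^(2/3) - 3*3^(1/6)*I)/6
 h(y) = (-1/(C1 + y))^(1/3)*(-3^(2/3) + 3*3^(1/6)*I)/6


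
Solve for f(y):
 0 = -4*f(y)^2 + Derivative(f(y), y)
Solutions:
 f(y) = -1/(C1 + 4*y)


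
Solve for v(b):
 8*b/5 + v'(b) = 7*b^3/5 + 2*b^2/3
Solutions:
 v(b) = C1 + 7*b^4/20 + 2*b^3/9 - 4*b^2/5


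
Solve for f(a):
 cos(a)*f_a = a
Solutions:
 f(a) = C1 + Integral(a/cos(a), a)


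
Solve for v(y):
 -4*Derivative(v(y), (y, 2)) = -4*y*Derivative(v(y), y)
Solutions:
 v(y) = C1 + C2*erfi(sqrt(2)*y/2)


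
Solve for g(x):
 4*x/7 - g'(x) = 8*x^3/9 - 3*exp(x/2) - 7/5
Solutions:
 g(x) = C1 - 2*x^4/9 + 2*x^2/7 + 7*x/5 + 6*exp(x/2)


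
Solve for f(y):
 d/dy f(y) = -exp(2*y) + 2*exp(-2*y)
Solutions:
 f(y) = C1 - exp(2*y)/2 - exp(-2*y)


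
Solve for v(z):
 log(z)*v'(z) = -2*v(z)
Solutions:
 v(z) = C1*exp(-2*li(z))


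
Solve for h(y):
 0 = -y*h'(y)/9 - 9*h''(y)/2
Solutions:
 h(y) = C1 + C2*erf(y/9)


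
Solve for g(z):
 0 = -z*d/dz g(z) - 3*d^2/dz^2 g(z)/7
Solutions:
 g(z) = C1 + C2*erf(sqrt(42)*z/6)


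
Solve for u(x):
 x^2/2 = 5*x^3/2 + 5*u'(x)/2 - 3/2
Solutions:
 u(x) = C1 - x^4/4 + x^3/15 + 3*x/5


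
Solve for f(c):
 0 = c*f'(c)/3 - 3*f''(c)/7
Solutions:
 f(c) = C1 + C2*erfi(sqrt(14)*c/6)


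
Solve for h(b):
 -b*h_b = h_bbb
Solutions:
 h(b) = C1 + Integral(C2*airyai(-b) + C3*airybi(-b), b)


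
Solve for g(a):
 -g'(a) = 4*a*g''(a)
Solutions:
 g(a) = C1 + C2*a^(3/4)


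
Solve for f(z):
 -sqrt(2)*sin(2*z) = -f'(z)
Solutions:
 f(z) = C1 - sqrt(2)*cos(2*z)/2


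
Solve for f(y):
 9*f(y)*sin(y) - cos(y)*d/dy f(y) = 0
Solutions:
 f(y) = C1/cos(y)^9


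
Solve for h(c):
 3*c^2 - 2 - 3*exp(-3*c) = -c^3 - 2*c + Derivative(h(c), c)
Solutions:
 h(c) = C1 + c^4/4 + c^3 + c^2 - 2*c + exp(-3*c)


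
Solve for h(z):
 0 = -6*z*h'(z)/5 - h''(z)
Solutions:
 h(z) = C1 + C2*erf(sqrt(15)*z/5)


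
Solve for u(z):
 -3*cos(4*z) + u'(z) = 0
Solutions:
 u(z) = C1 + 3*sin(4*z)/4


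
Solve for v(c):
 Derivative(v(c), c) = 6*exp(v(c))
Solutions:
 v(c) = log(-1/(C1 + 6*c))


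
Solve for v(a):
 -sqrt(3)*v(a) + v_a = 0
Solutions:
 v(a) = C1*exp(sqrt(3)*a)


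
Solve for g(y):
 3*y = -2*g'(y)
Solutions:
 g(y) = C1 - 3*y^2/4


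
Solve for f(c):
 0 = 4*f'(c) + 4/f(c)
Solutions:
 f(c) = -sqrt(C1 - 2*c)
 f(c) = sqrt(C1 - 2*c)


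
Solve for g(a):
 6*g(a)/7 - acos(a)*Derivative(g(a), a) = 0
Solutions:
 g(a) = C1*exp(6*Integral(1/acos(a), a)/7)


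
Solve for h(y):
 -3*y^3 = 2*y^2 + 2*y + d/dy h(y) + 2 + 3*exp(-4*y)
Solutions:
 h(y) = C1 - 3*y^4/4 - 2*y^3/3 - y^2 - 2*y + 3*exp(-4*y)/4


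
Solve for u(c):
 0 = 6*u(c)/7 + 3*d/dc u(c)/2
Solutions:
 u(c) = C1*exp(-4*c/7)


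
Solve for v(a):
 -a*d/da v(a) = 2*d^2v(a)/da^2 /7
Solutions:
 v(a) = C1 + C2*erf(sqrt(7)*a/2)


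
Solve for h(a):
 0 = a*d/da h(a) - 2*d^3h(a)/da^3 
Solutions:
 h(a) = C1 + Integral(C2*airyai(2^(2/3)*a/2) + C3*airybi(2^(2/3)*a/2), a)


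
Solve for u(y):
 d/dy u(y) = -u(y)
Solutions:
 u(y) = C1*exp(-y)


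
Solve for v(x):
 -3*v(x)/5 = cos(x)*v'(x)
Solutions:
 v(x) = C1*(sin(x) - 1)^(3/10)/(sin(x) + 1)^(3/10)


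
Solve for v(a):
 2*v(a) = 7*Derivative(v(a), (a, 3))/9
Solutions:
 v(a) = C3*exp(18^(1/3)*7^(2/3)*a/7) + (C1*sin(3*2^(1/3)*3^(1/6)*7^(2/3)*a/14) + C2*cos(3*2^(1/3)*3^(1/6)*7^(2/3)*a/14))*exp(-18^(1/3)*7^(2/3)*a/14)


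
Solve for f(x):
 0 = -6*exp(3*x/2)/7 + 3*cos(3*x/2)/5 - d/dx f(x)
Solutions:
 f(x) = C1 - 4*exp(3*x/2)/7 + 2*sin(3*x/2)/5


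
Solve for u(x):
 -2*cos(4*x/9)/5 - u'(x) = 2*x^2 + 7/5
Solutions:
 u(x) = C1 - 2*x^3/3 - 7*x/5 - 9*sin(4*x/9)/10


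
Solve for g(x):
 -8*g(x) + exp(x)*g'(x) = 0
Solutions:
 g(x) = C1*exp(-8*exp(-x))


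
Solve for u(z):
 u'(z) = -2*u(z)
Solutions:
 u(z) = C1*exp(-2*z)


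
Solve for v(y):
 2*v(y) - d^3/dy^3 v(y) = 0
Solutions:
 v(y) = C3*exp(2^(1/3)*y) + (C1*sin(2^(1/3)*sqrt(3)*y/2) + C2*cos(2^(1/3)*sqrt(3)*y/2))*exp(-2^(1/3)*y/2)


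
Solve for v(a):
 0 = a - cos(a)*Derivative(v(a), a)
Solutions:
 v(a) = C1 + Integral(a/cos(a), a)


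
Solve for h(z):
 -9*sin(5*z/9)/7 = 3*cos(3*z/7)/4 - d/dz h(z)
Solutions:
 h(z) = C1 + 7*sin(3*z/7)/4 - 81*cos(5*z/9)/35


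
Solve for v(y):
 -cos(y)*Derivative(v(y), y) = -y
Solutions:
 v(y) = C1 + Integral(y/cos(y), y)


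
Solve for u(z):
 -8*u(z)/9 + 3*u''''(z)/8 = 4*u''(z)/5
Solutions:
 u(z) = C1*exp(-2*sqrt(10)*z*sqrt(6 + sqrt(111))/15) + C2*exp(2*sqrt(10)*z*sqrt(6 + sqrt(111))/15) + C3*sin(2*sqrt(10)*z*sqrt(-6 + sqrt(111))/15) + C4*cos(2*sqrt(10)*z*sqrt(-6 + sqrt(111))/15)


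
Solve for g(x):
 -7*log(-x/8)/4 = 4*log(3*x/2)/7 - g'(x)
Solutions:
 g(x) = C1 + 65*x*log(x)/28 + x*(-163*log(2) - 65 + 16*log(3) + 49*I*pi)/28


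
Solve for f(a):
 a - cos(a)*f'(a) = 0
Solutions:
 f(a) = C1 + Integral(a/cos(a), a)


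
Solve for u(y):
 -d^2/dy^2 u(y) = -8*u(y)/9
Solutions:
 u(y) = C1*exp(-2*sqrt(2)*y/3) + C2*exp(2*sqrt(2)*y/3)


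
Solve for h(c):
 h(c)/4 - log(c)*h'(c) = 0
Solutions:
 h(c) = C1*exp(li(c)/4)


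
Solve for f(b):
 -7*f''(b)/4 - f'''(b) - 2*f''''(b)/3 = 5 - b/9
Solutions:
 f(b) = C1 + C2*b + 2*b^3/189 - 638*b^2/441 + (C3*sin(sqrt(33)*b/4) + C4*cos(sqrt(33)*b/4))*exp(-3*b/4)


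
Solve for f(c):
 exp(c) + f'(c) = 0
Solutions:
 f(c) = C1 - exp(c)


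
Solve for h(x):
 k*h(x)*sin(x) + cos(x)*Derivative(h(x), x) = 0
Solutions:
 h(x) = C1*exp(k*log(cos(x)))


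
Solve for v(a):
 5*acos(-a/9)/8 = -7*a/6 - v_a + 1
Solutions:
 v(a) = C1 - 7*a^2/12 - 5*a*acos(-a/9)/8 + a - 5*sqrt(81 - a^2)/8


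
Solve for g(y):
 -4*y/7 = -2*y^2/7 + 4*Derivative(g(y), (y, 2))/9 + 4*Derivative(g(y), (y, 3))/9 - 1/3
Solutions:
 g(y) = C1 + C2*y + C3*exp(-y) + 3*y^4/56 - 3*y^3/7 + 93*y^2/56


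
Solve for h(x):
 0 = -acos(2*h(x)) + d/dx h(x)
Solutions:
 Integral(1/acos(2*_y), (_y, h(x))) = C1 + x


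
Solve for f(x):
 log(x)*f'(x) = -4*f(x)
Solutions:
 f(x) = C1*exp(-4*li(x))


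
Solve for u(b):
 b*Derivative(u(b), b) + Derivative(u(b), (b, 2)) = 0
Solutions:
 u(b) = C1 + C2*erf(sqrt(2)*b/2)


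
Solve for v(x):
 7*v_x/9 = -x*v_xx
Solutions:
 v(x) = C1 + C2*x^(2/9)


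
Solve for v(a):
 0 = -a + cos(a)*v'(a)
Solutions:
 v(a) = C1 + Integral(a/cos(a), a)


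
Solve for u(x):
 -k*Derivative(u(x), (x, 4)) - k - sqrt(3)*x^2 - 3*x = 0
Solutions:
 u(x) = C1 + C2*x + C3*x^2 + C4*x^3 - x^4/24 - sqrt(3)*x^6/(360*k) - x^5/(40*k)


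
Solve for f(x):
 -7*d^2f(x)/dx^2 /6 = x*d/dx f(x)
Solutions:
 f(x) = C1 + C2*erf(sqrt(21)*x/7)


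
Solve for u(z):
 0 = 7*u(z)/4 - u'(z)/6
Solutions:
 u(z) = C1*exp(21*z/2)


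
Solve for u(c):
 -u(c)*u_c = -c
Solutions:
 u(c) = -sqrt(C1 + c^2)
 u(c) = sqrt(C1 + c^2)


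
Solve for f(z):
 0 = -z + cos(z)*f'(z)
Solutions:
 f(z) = C1 + Integral(z/cos(z), z)


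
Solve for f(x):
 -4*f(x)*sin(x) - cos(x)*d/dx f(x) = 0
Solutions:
 f(x) = C1*cos(x)^4


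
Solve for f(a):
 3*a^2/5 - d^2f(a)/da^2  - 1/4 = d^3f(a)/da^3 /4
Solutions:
 f(a) = C1 + C2*a + C3*exp(-4*a) + a^4/20 - a^3/20 - 7*a^2/80


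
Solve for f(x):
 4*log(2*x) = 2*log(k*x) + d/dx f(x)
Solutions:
 f(x) = C1 + 2*x*(-log(k) - 1 + 2*log(2)) + 2*x*log(x)


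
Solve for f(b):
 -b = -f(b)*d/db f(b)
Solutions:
 f(b) = -sqrt(C1 + b^2)
 f(b) = sqrt(C1 + b^2)


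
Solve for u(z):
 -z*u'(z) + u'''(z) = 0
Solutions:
 u(z) = C1 + Integral(C2*airyai(z) + C3*airybi(z), z)


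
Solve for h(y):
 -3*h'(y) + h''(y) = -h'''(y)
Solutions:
 h(y) = C1 + C2*exp(y*(-1 + sqrt(13))/2) + C3*exp(-y*(1 + sqrt(13))/2)


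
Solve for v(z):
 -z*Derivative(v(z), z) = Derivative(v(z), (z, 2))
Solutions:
 v(z) = C1 + C2*erf(sqrt(2)*z/2)


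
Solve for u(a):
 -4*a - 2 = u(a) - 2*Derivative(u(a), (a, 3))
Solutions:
 u(a) = C3*exp(2^(2/3)*a/2) - 4*a + (C1*sin(2^(2/3)*sqrt(3)*a/4) + C2*cos(2^(2/3)*sqrt(3)*a/4))*exp(-2^(2/3)*a/4) - 2


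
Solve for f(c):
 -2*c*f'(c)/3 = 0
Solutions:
 f(c) = C1


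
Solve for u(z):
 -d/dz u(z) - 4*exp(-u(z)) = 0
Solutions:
 u(z) = log(C1 - 4*z)


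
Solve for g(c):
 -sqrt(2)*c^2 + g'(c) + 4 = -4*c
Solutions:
 g(c) = C1 + sqrt(2)*c^3/3 - 2*c^2 - 4*c


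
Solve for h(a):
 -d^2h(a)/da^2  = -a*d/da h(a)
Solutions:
 h(a) = C1 + C2*erfi(sqrt(2)*a/2)


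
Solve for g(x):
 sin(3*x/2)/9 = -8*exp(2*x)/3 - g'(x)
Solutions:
 g(x) = C1 - 4*exp(2*x)/3 + 2*cos(3*x/2)/27


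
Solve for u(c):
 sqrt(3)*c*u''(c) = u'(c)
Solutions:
 u(c) = C1 + C2*c^(sqrt(3)/3 + 1)


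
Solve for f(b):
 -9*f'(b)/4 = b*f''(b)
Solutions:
 f(b) = C1 + C2/b^(5/4)


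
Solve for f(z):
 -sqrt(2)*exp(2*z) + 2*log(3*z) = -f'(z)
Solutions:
 f(z) = C1 - 2*z*log(z) + 2*z*(1 - log(3)) + sqrt(2)*exp(2*z)/2


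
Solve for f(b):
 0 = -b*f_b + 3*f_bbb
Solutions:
 f(b) = C1 + Integral(C2*airyai(3^(2/3)*b/3) + C3*airybi(3^(2/3)*b/3), b)


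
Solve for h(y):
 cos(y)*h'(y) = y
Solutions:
 h(y) = C1 + Integral(y/cos(y), y)


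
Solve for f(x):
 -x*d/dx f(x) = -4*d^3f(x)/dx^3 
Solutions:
 f(x) = C1 + Integral(C2*airyai(2^(1/3)*x/2) + C3*airybi(2^(1/3)*x/2), x)


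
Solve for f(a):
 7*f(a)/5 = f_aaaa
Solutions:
 f(a) = C1*exp(-5^(3/4)*7^(1/4)*a/5) + C2*exp(5^(3/4)*7^(1/4)*a/5) + C3*sin(5^(3/4)*7^(1/4)*a/5) + C4*cos(5^(3/4)*7^(1/4)*a/5)


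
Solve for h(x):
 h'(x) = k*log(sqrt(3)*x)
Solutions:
 h(x) = C1 + k*x*log(x) - k*x + k*x*log(3)/2


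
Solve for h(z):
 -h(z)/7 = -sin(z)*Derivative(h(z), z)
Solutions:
 h(z) = C1*(cos(z) - 1)^(1/14)/(cos(z) + 1)^(1/14)


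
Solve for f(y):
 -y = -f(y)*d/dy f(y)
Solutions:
 f(y) = -sqrt(C1 + y^2)
 f(y) = sqrt(C1 + y^2)


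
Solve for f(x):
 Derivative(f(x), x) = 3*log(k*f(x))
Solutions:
 li(k*f(x))/k = C1 + 3*x


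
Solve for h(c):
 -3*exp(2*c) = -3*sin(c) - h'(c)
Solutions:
 h(c) = C1 + 3*exp(2*c)/2 + 3*cos(c)


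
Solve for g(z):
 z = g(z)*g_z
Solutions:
 g(z) = -sqrt(C1 + z^2)
 g(z) = sqrt(C1 + z^2)


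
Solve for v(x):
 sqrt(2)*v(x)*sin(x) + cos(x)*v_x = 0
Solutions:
 v(x) = C1*cos(x)^(sqrt(2))


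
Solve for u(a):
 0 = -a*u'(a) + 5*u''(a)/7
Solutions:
 u(a) = C1 + C2*erfi(sqrt(70)*a/10)


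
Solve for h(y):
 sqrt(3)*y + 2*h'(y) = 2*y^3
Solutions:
 h(y) = C1 + y^4/4 - sqrt(3)*y^2/4


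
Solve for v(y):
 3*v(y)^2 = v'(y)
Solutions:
 v(y) = -1/(C1 + 3*y)


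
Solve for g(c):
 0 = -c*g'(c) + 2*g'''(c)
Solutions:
 g(c) = C1 + Integral(C2*airyai(2^(2/3)*c/2) + C3*airybi(2^(2/3)*c/2), c)


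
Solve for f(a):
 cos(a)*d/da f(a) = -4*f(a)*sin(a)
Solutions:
 f(a) = C1*cos(a)^4


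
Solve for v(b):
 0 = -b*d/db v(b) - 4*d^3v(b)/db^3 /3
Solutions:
 v(b) = C1 + Integral(C2*airyai(-6^(1/3)*b/2) + C3*airybi(-6^(1/3)*b/2), b)


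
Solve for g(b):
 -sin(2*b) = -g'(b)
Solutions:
 g(b) = C1 - cos(2*b)/2


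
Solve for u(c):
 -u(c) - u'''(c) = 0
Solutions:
 u(c) = C3*exp(-c) + (C1*sin(sqrt(3)*c/2) + C2*cos(sqrt(3)*c/2))*exp(c/2)


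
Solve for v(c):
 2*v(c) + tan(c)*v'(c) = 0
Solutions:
 v(c) = C1/sin(c)^2


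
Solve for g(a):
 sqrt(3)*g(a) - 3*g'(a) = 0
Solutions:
 g(a) = C1*exp(sqrt(3)*a/3)


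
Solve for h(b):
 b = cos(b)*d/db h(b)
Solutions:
 h(b) = C1 + Integral(b/cos(b), b)


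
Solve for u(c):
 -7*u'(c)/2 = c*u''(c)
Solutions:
 u(c) = C1 + C2/c^(5/2)


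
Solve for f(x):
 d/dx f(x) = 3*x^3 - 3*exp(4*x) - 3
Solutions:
 f(x) = C1 + 3*x^4/4 - 3*x - 3*exp(4*x)/4


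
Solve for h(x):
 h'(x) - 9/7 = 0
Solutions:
 h(x) = C1 + 9*x/7


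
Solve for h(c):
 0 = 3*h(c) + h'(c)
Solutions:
 h(c) = C1*exp(-3*c)


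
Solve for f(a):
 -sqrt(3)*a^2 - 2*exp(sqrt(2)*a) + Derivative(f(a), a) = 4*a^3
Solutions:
 f(a) = C1 + a^4 + sqrt(3)*a^3/3 + sqrt(2)*exp(sqrt(2)*a)


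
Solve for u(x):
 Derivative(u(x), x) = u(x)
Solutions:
 u(x) = C1*exp(x)


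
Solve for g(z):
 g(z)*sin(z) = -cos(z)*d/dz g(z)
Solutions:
 g(z) = C1*cos(z)


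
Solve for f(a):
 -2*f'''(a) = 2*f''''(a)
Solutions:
 f(a) = C1 + C2*a + C3*a^2 + C4*exp(-a)


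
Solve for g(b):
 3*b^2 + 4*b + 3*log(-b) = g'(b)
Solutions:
 g(b) = C1 + b^3 + 2*b^2 + 3*b*log(-b) - 3*b


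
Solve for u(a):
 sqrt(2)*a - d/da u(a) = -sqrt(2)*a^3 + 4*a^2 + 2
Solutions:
 u(a) = C1 + sqrt(2)*a^4/4 - 4*a^3/3 + sqrt(2)*a^2/2 - 2*a


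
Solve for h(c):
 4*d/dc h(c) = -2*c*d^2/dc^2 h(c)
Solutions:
 h(c) = C1 + C2/c


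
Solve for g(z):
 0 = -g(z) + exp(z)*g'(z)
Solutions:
 g(z) = C1*exp(-exp(-z))


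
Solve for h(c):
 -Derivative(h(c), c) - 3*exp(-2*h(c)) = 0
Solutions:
 h(c) = log(-sqrt(C1 - 6*c))
 h(c) = log(C1 - 6*c)/2


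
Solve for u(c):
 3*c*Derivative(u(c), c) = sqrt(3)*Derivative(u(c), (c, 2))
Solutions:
 u(c) = C1 + C2*erfi(sqrt(2)*3^(1/4)*c/2)


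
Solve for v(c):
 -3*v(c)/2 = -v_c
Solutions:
 v(c) = C1*exp(3*c/2)


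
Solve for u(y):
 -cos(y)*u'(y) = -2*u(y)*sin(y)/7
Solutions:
 u(y) = C1/cos(y)^(2/7)


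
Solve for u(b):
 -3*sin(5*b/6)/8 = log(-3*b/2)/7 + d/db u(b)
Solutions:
 u(b) = C1 - b*log(-b)/7 - b*log(3)/7 + b*log(2)/7 + b/7 + 9*cos(5*b/6)/20


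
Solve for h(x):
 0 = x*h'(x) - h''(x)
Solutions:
 h(x) = C1 + C2*erfi(sqrt(2)*x/2)


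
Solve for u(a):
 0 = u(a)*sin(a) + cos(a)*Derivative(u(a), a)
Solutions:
 u(a) = C1*cos(a)


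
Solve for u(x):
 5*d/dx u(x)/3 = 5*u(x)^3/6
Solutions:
 u(x) = -sqrt(-1/(C1 + x))
 u(x) = sqrt(-1/(C1 + x))


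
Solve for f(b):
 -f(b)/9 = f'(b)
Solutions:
 f(b) = C1*exp(-b/9)


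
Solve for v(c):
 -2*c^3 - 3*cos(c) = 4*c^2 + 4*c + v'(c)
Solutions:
 v(c) = C1 - c^4/2 - 4*c^3/3 - 2*c^2 - 3*sin(c)


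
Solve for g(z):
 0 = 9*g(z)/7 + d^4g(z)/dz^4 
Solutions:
 g(z) = (C1*sin(sqrt(6)*7^(3/4)*z/14) + C2*cos(sqrt(6)*7^(3/4)*z/14))*exp(-sqrt(6)*7^(3/4)*z/14) + (C3*sin(sqrt(6)*7^(3/4)*z/14) + C4*cos(sqrt(6)*7^(3/4)*z/14))*exp(sqrt(6)*7^(3/4)*z/14)


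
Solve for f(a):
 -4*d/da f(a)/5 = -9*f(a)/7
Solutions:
 f(a) = C1*exp(45*a/28)


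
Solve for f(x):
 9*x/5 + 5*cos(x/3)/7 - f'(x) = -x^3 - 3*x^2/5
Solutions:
 f(x) = C1 + x^4/4 + x^3/5 + 9*x^2/10 + 15*sin(x/3)/7


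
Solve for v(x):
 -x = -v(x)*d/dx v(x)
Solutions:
 v(x) = -sqrt(C1 + x^2)
 v(x) = sqrt(C1 + x^2)


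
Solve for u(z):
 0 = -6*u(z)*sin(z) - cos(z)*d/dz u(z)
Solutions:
 u(z) = C1*cos(z)^6


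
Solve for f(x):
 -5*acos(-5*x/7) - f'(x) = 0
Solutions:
 f(x) = C1 - 5*x*acos(-5*x/7) - sqrt(49 - 25*x^2)


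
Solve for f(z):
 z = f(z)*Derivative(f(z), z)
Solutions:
 f(z) = -sqrt(C1 + z^2)
 f(z) = sqrt(C1 + z^2)


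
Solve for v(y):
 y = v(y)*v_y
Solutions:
 v(y) = -sqrt(C1 + y^2)
 v(y) = sqrt(C1 + y^2)


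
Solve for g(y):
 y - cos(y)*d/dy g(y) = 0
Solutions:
 g(y) = C1 + Integral(y/cos(y), y)


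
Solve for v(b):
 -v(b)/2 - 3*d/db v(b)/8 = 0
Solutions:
 v(b) = C1*exp(-4*b/3)


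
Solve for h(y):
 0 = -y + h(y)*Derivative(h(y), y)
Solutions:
 h(y) = -sqrt(C1 + y^2)
 h(y) = sqrt(C1 + y^2)


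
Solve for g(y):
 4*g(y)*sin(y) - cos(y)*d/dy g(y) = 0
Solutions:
 g(y) = C1/cos(y)^4


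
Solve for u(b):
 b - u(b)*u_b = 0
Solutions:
 u(b) = -sqrt(C1 + b^2)
 u(b) = sqrt(C1 + b^2)


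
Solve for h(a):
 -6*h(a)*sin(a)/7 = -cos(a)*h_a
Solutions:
 h(a) = C1/cos(a)^(6/7)


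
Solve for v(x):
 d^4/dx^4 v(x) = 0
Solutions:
 v(x) = C1 + C2*x + C3*x^2 + C4*x^3


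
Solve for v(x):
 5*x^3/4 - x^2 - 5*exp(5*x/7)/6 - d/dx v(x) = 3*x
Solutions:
 v(x) = C1 + 5*x^4/16 - x^3/3 - 3*x^2/2 - 7*exp(5*x/7)/6


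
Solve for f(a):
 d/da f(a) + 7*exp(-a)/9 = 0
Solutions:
 f(a) = C1 + 7*exp(-a)/9


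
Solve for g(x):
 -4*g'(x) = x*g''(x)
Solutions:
 g(x) = C1 + C2/x^3


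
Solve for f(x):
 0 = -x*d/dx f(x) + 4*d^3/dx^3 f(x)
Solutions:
 f(x) = C1 + Integral(C2*airyai(2^(1/3)*x/2) + C3*airybi(2^(1/3)*x/2), x)


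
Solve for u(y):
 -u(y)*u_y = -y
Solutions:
 u(y) = -sqrt(C1 + y^2)
 u(y) = sqrt(C1 + y^2)


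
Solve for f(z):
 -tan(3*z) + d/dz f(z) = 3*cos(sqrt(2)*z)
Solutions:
 f(z) = C1 - log(cos(3*z))/3 + 3*sqrt(2)*sin(sqrt(2)*z)/2


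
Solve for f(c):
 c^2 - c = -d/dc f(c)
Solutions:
 f(c) = C1 - c^3/3 + c^2/2


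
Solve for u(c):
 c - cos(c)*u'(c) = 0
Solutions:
 u(c) = C1 + Integral(c/cos(c), c)


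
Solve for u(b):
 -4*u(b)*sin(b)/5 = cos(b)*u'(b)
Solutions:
 u(b) = C1*cos(b)^(4/5)


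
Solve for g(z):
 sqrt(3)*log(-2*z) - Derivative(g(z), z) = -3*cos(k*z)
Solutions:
 g(z) = C1 + sqrt(3)*z*(log(-z) - 1) + sqrt(3)*z*log(2) + 3*Piecewise((sin(k*z)/k, Ne(k, 0)), (z, True))


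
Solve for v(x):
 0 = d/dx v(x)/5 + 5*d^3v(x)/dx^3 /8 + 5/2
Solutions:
 v(x) = C1 + C2*sin(2*sqrt(2)*x/5) + C3*cos(2*sqrt(2)*x/5) - 25*x/2


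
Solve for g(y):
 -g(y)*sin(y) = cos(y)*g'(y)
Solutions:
 g(y) = C1*cos(y)


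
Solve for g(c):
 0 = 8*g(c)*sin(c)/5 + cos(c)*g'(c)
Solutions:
 g(c) = C1*cos(c)^(8/5)


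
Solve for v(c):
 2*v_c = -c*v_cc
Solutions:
 v(c) = C1 + C2/c


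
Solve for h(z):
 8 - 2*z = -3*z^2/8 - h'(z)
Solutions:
 h(z) = C1 - z^3/8 + z^2 - 8*z


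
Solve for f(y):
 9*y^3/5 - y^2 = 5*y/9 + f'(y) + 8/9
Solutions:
 f(y) = C1 + 9*y^4/20 - y^3/3 - 5*y^2/18 - 8*y/9


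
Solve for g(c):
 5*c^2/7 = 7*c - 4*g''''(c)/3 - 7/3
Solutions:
 g(c) = C1 + C2*c + C3*c^2 + C4*c^3 - c^6/672 + 7*c^5/160 - 7*c^4/96


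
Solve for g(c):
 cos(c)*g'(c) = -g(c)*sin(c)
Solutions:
 g(c) = C1*cos(c)


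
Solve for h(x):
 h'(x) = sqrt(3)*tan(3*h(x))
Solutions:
 h(x) = -asin(C1*exp(3*sqrt(3)*x))/3 + pi/3
 h(x) = asin(C1*exp(3*sqrt(3)*x))/3


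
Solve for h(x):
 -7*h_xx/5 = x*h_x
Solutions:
 h(x) = C1 + C2*erf(sqrt(70)*x/14)


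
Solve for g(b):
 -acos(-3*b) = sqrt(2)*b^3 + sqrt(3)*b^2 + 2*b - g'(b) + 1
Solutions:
 g(b) = C1 + sqrt(2)*b^4/4 + sqrt(3)*b^3/3 + b^2 + b*acos(-3*b) + b + sqrt(1 - 9*b^2)/3


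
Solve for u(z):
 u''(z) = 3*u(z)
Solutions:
 u(z) = C1*exp(-sqrt(3)*z) + C2*exp(sqrt(3)*z)


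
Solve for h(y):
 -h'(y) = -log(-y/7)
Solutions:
 h(y) = C1 + y*log(-y) + y*(-log(7) - 1)


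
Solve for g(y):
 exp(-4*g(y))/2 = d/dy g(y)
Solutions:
 g(y) = log(-I*(C1 + 2*y)^(1/4))
 g(y) = log(I*(C1 + 2*y)^(1/4))
 g(y) = log(-(C1 + 2*y)^(1/4))
 g(y) = log(C1 + 2*y)/4


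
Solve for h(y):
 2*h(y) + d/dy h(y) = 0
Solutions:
 h(y) = C1*exp(-2*y)


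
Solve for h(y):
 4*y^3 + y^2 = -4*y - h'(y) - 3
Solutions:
 h(y) = C1 - y^4 - y^3/3 - 2*y^2 - 3*y


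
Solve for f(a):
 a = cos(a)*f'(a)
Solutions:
 f(a) = C1 + Integral(a/cos(a), a)


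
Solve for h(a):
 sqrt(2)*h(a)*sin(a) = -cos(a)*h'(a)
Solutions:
 h(a) = C1*cos(a)^(sqrt(2))


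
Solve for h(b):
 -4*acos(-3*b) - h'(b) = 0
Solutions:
 h(b) = C1 - 4*b*acos(-3*b) - 4*sqrt(1 - 9*b^2)/3


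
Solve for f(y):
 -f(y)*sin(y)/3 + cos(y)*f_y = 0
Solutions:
 f(y) = C1/cos(y)^(1/3)


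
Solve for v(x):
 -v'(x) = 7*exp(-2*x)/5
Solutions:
 v(x) = C1 + 7*exp(-2*x)/10


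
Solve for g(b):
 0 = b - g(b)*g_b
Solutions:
 g(b) = -sqrt(C1 + b^2)
 g(b) = sqrt(C1 + b^2)


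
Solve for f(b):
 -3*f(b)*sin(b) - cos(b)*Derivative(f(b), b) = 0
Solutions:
 f(b) = C1*cos(b)^3


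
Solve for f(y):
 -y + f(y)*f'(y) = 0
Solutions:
 f(y) = -sqrt(C1 + y^2)
 f(y) = sqrt(C1 + y^2)


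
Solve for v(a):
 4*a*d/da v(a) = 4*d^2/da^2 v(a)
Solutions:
 v(a) = C1 + C2*erfi(sqrt(2)*a/2)


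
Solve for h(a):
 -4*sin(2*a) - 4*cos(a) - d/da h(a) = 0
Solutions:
 h(a) = C1 - 4*sin(a) + 2*cos(2*a)


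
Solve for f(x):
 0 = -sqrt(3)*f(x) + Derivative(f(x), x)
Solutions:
 f(x) = C1*exp(sqrt(3)*x)


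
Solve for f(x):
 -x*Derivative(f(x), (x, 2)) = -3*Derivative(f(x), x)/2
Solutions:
 f(x) = C1 + C2*x^(5/2)


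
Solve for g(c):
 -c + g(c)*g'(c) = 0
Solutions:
 g(c) = -sqrt(C1 + c^2)
 g(c) = sqrt(C1 + c^2)


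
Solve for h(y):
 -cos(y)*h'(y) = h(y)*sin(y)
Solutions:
 h(y) = C1*cos(y)


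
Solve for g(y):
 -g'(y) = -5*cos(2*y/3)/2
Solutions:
 g(y) = C1 + 15*sin(2*y/3)/4


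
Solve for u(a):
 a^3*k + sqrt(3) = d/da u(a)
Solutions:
 u(a) = C1 + a^4*k/4 + sqrt(3)*a


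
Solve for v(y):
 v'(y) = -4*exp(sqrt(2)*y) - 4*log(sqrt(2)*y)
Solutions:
 v(y) = C1 - 4*y*log(y) + 2*y*(2 - log(2)) - 2*sqrt(2)*exp(sqrt(2)*y)


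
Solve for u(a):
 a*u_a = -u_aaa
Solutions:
 u(a) = C1 + Integral(C2*airyai(-a) + C3*airybi(-a), a)


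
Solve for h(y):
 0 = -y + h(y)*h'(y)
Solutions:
 h(y) = -sqrt(C1 + y^2)
 h(y) = sqrt(C1 + y^2)


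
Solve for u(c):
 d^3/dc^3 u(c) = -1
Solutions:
 u(c) = C1 + C2*c + C3*c^2 - c^3/6


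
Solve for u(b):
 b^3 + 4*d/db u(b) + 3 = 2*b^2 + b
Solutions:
 u(b) = C1 - b^4/16 + b^3/6 + b^2/8 - 3*b/4


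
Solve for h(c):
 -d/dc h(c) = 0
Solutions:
 h(c) = C1


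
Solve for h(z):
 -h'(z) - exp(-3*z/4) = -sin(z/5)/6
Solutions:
 h(z) = C1 - 5*cos(z/5)/6 + 4*exp(-3*z/4)/3


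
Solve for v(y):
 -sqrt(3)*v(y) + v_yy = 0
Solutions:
 v(y) = C1*exp(-3^(1/4)*y) + C2*exp(3^(1/4)*y)


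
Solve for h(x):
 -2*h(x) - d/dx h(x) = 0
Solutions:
 h(x) = C1*exp(-2*x)


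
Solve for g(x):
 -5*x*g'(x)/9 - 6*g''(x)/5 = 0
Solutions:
 g(x) = C1 + C2*erf(5*sqrt(3)*x/18)


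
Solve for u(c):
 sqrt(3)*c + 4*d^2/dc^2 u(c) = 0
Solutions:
 u(c) = C1 + C2*c - sqrt(3)*c^3/24


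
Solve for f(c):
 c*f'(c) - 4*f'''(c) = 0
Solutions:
 f(c) = C1 + Integral(C2*airyai(2^(1/3)*c/2) + C3*airybi(2^(1/3)*c/2), c)


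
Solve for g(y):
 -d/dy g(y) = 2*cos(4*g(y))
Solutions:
 g(y) = -asin((C1 + exp(16*y))/(C1 - exp(16*y)))/4 + pi/4
 g(y) = asin((C1 + exp(16*y))/(C1 - exp(16*y)))/4


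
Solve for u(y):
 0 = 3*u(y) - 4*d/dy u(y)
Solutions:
 u(y) = C1*exp(3*y/4)


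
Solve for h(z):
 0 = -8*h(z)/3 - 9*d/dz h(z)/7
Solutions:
 h(z) = C1*exp(-56*z/27)


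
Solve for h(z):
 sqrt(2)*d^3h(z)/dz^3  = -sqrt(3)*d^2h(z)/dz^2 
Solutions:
 h(z) = C1 + C2*z + C3*exp(-sqrt(6)*z/2)


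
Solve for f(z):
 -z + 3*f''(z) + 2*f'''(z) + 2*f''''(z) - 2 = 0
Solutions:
 f(z) = C1 + C2*z + z^3/18 + 2*z^2/9 + (C3*sin(sqrt(5)*z/2) + C4*cos(sqrt(5)*z/2))*exp(-z/2)


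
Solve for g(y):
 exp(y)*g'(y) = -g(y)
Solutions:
 g(y) = C1*exp(exp(-y))


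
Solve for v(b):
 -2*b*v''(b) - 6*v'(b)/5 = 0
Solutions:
 v(b) = C1 + C2*b^(2/5)


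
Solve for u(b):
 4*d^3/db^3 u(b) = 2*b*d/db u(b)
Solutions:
 u(b) = C1 + Integral(C2*airyai(2^(2/3)*b/2) + C3*airybi(2^(2/3)*b/2), b)


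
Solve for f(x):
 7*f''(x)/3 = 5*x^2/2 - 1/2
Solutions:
 f(x) = C1 + C2*x + 5*x^4/56 - 3*x^2/28


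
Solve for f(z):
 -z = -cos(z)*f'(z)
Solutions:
 f(z) = C1 + Integral(z/cos(z), z)


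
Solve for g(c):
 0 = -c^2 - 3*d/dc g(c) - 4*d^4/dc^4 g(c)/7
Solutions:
 g(c) = C1 + C4*exp(-42^(1/3)*c/2) - c^3/9 + (C2*sin(14^(1/3)*3^(5/6)*c/4) + C3*cos(14^(1/3)*3^(5/6)*c/4))*exp(42^(1/3)*c/4)


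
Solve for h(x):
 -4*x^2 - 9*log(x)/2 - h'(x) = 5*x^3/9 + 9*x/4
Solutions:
 h(x) = C1 - 5*x^4/36 - 4*x^3/3 - 9*x^2/8 - 9*x*log(x)/2 + 9*x/2


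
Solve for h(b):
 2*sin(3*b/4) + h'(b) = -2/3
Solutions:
 h(b) = C1 - 2*b/3 + 8*cos(3*b/4)/3


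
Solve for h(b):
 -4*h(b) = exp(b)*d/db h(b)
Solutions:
 h(b) = C1*exp(4*exp(-b))


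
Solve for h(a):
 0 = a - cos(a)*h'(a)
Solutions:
 h(a) = C1 + Integral(a/cos(a), a)


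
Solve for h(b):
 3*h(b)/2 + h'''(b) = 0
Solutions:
 h(b) = C3*exp(-2^(2/3)*3^(1/3)*b/2) + (C1*sin(2^(2/3)*3^(5/6)*b/4) + C2*cos(2^(2/3)*3^(5/6)*b/4))*exp(2^(2/3)*3^(1/3)*b/4)


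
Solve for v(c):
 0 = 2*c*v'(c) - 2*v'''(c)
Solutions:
 v(c) = C1 + Integral(C2*airyai(c) + C3*airybi(c), c)


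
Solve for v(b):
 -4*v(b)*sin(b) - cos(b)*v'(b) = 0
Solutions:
 v(b) = C1*cos(b)^4


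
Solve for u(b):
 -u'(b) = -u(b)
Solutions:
 u(b) = C1*exp(b)


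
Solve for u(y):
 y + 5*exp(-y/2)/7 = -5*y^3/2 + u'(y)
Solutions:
 u(y) = C1 + 5*y^4/8 + y^2/2 - 10*exp(-y/2)/7


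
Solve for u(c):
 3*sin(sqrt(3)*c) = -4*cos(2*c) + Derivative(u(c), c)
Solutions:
 u(c) = C1 + 2*sin(2*c) - sqrt(3)*cos(sqrt(3)*c)


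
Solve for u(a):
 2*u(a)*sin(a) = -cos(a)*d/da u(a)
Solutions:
 u(a) = C1*cos(a)^2


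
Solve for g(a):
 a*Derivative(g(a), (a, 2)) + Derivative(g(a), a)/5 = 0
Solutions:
 g(a) = C1 + C2*a^(4/5)


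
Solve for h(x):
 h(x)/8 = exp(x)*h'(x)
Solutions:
 h(x) = C1*exp(-exp(-x)/8)


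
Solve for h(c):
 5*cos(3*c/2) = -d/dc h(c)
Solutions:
 h(c) = C1 - 10*sin(3*c/2)/3


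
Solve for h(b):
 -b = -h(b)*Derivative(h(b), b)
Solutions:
 h(b) = -sqrt(C1 + b^2)
 h(b) = sqrt(C1 + b^2)


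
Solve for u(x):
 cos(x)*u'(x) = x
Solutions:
 u(x) = C1 + Integral(x/cos(x), x)


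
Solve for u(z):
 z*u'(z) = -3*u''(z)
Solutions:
 u(z) = C1 + C2*erf(sqrt(6)*z/6)


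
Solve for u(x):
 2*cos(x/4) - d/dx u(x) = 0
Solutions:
 u(x) = C1 + 8*sin(x/4)


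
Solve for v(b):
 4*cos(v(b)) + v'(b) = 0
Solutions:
 v(b) = pi - asin((C1 + exp(8*b))/(C1 - exp(8*b)))
 v(b) = asin((C1 + exp(8*b))/(C1 - exp(8*b)))


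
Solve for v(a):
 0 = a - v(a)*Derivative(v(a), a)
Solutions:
 v(a) = -sqrt(C1 + a^2)
 v(a) = sqrt(C1 + a^2)


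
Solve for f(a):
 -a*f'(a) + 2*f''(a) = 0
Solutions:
 f(a) = C1 + C2*erfi(a/2)


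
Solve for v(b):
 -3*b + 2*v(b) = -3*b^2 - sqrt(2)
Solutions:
 v(b) = -3*b^2/2 + 3*b/2 - sqrt(2)/2


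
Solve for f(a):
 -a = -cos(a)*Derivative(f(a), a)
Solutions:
 f(a) = C1 + Integral(a/cos(a), a)


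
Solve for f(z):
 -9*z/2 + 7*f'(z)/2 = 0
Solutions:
 f(z) = C1 + 9*z^2/14


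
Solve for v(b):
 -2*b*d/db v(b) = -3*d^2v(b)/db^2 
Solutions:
 v(b) = C1 + C2*erfi(sqrt(3)*b/3)


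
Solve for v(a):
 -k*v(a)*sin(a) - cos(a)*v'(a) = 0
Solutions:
 v(a) = C1*exp(k*log(cos(a)))


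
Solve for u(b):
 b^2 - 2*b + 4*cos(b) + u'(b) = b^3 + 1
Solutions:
 u(b) = C1 + b^4/4 - b^3/3 + b^2 + b - 4*sin(b)


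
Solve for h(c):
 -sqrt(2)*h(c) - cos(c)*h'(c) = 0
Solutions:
 h(c) = C1*(sin(c) - 1)^(sqrt(2)/2)/(sin(c) + 1)^(sqrt(2)/2)


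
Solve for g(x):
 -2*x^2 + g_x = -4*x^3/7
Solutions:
 g(x) = C1 - x^4/7 + 2*x^3/3


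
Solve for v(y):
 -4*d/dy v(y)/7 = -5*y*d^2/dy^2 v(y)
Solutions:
 v(y) = C1 + C2*y^(39/35)


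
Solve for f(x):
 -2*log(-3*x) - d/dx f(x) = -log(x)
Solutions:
 f(x) = C1 - x*log(x) + x*(-2*log(3) + 1 - 2*I*pi)


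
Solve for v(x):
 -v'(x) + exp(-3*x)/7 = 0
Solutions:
 v(x) = C1 - exp(-3*x)/21


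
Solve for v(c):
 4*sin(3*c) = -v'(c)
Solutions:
 v(c) = C1 + 4*cos(3*c)/3


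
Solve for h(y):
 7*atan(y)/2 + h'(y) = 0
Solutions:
 h(y) = C1 - 7*y*atan(y)/2 + 7*log(y^2 + 1)/4


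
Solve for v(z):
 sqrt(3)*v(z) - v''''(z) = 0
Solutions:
 v(z) = C1*exp(-3^(1/8)*z) + C2*exp(3^(1/8)*z) + C3*sin(3^(1/8)*z) + C4*cos(3^(1/8)*z)


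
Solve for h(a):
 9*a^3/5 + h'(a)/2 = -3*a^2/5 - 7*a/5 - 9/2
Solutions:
 h(a) = C1 - 9*a^4/10 - 2*a^3/5 - 7*a^2/5 - 9*a


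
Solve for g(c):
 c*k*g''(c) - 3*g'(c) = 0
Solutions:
 g(c) = C1 + c^(((re(k) + 3)*re(k) + im(k)^2)/(re(k)^2 + im(k)^2))*(C2*sin(3*log(c)*Abs(im(k))/(re(k)^2 + im(k)^2)) + C3*cos(3*log(c)*im(k)/(re(k)^2 + im(k)^2)))


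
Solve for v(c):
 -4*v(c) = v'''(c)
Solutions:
 v(c) = C3*exp(-2^(2/3)*c) + (C1*sin(2^(2/3)*sqrt(3)*c/2) + C2*cos(2^(2/3)*sqrt(3)*c/2))*exp(2^(2/3)*c/2)


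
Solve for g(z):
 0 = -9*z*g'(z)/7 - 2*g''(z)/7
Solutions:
 g(z) = C1 + C2*erf(3*z/2)


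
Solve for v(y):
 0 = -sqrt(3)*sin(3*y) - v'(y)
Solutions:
 v(y) = C1 + sqrt(3)*cos(3*y)/3


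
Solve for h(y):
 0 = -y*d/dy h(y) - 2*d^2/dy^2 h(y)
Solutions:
 h(y) = C1 + C2*erf(y/2)


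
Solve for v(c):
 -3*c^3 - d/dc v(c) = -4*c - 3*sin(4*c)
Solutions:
 v(c) = C1 - 3*c^4/4 + 2*c^2 - 3*cos(4*c)/4


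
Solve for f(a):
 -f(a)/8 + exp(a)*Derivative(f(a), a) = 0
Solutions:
 f(a) = C1*exp(-exp(-a)/8)


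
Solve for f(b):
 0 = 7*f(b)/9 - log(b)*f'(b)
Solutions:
 f(b) = C1*exp(7*li(b)/9)


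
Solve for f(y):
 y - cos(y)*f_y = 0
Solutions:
 f(y) = C1 + Integral(y/cos(y), y)


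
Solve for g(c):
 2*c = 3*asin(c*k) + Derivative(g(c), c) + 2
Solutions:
 g(c) = C1 + c^2 - 2*c - 3*Piecewise((c*asin(c*k) + sqrt(-c^2*k^2 + 1)/k, Ne(k, 0)), (0, True))


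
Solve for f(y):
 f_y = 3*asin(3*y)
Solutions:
 f(y) = C1 + 3*y*asin(3*y) + sqrt(1 - 9*y^2)


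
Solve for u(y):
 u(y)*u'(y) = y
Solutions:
 u(y) = -sqrt(C1 + y^2)
 u(y) = sqrt(C1 + y^2)


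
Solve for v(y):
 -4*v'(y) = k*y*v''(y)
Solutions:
 v(y) = C1 + y^(((re(k) - 4)*re(k) + im(k)^2)/(re(k)^2 + im(k)^2))*(C2*sin(4*log(y)*Abs(im(k))/(re(k)^2 + im(k)^2)) + C3*cos(4*log(y)*im(k)/(re(k)^2 + im(k)^2)))


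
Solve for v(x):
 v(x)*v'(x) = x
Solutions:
 v(x) = -sqrt(C1 + x^2)
 v(x) = sqrt(C1 + x^2)


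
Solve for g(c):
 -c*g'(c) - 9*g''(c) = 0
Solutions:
 g(c) = C1 + C2*erf(sqrt(2)*c/6)


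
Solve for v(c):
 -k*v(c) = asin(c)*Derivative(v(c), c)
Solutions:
 v(c) = C1*exp(-k*Integral(1/asin(c), c))


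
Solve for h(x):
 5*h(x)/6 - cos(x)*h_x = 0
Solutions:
 h(x) = C1*(sin(x) + 1)^(5/12)/(sin(x) - 1)^(5/12)


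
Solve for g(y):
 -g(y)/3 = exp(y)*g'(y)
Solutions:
 g(y) = C1*exp(exp(-y)/3)


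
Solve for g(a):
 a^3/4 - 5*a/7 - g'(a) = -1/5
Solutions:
 g(a) = C1 + a^4/16 - 5*a^2/14 + a/5


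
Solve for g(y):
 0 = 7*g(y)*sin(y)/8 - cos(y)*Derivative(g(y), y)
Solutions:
 g(y) = C1/cos(y)^(7/8)


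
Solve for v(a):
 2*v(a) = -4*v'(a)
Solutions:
 v(a) = C1*exp(-a/2)


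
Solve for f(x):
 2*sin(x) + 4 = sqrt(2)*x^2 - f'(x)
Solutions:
 f(x) = C1 + sqrt(2)*x^3/3 - 4*x + 2*cos(x)


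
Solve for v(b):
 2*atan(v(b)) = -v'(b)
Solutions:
 Integral(1/atan(_y), (_y, v(b))) = C1 - 2*b


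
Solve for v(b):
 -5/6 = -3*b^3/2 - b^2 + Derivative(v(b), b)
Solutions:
 v(b) = C1 + 3*b^4/8 + b^3/3 - 5*b/6


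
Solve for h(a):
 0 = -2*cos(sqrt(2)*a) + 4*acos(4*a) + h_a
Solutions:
 h(a) = C1 - 4*a*acos(4*a) + sqrt(1 - 16*a^2) + sqrt(2)*sin(sqrt(2)*a)


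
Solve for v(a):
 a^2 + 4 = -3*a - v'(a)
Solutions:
 v(a) = C1 - a^3/3 - 3*a^2/2 - 4*a


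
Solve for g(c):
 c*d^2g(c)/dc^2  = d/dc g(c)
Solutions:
 g(c) = C1 + C2*c^2


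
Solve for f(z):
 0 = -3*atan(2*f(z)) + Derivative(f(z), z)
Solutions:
 Integral(1/atan(2*_y), (_y, f(z))) = C1 + 3*z


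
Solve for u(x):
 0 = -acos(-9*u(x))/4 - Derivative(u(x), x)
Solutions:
 Integral(1/acos(-9*_y), (_y, u(x))) = C1 - x/4


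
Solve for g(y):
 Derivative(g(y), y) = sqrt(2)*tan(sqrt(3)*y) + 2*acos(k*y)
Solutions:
 g(y) = C1 + 2*Piecewise((y*acos(k*y) - sqrt(-k^2*y^2 + 1)/k, Ne(k, 0)), (pi*y/2, True)) - sqrt(6)*log(cos(sqrt(3)*y))/3


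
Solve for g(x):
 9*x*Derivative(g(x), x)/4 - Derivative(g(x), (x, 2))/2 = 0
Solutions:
 g(x) = C1 + C2*erfi(3*x/2)


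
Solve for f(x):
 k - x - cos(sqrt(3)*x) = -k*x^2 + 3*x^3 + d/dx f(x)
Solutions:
 f(x) = C1 + k*x^3/3 + k*x - 3*x^4/4 - x^2/2 - sqrt(3)*sin(sqrt(3)*x)/3


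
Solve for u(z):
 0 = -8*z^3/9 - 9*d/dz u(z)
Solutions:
 u(z) = C1 - 2*z^4/81


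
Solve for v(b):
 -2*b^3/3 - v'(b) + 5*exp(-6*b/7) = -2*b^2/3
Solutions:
 v(b) = C1 - b^4/6 + 2*b^3/9 - 35*exp(-6*b/7)/6


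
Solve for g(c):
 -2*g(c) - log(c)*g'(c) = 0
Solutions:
 g(c) = C1*exp(-2*li(c))


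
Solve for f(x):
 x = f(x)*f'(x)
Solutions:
 f(x) = -sqrt(C1 + x^2)
 f(x) = sqrt(C1 + x^2)


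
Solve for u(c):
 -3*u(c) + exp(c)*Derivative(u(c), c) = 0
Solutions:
 u(c) = C1*exp(-3*exp(-c))


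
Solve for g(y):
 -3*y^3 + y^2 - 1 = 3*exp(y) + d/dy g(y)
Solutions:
 g(y) = C1 - 3*y^4/4 + y^3/3 - y - 3*exp(y)


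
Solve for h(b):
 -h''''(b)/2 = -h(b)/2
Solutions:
 h(b) = C1*exp(-b) + C2*exp(b) + C3*sin(b) + C4*cos(b)


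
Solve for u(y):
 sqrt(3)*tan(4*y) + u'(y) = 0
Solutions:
 u(y) = C1 + sqrt(3)*log(cos(4*y))/4


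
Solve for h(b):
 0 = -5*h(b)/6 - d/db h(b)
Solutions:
 h(b) = C1*exp(-5*b/6)


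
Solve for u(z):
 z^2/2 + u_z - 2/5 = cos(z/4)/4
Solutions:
 u(z) = C1 - z^3/6 + 2*z/5 + sin(z/4)


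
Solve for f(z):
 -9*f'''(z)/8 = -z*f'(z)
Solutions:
 f(z) = C1 + Integral(C2*airyai(2*3^(1/3)*z/3) + C3*airybi(2*3^(1/3)*z/3), z)


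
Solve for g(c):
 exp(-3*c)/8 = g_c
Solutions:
 g(c) = C1 - exp(-3*c)/24


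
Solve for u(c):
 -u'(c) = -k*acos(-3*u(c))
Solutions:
 Integral(1/acos(-3*_y), (_y, u(c))) = C1 + c*k


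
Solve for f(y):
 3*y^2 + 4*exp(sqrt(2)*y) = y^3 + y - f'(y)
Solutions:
 f(y) = C1 + y^4/4 - y^3 + y^2/2 - 2*sqrt(2)*exp(sqrt(2)*y)


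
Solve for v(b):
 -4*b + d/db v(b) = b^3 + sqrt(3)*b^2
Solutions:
 v(b) = C1 + b^4/4 + sqrt(3)*b^3/3 + 2*b^2


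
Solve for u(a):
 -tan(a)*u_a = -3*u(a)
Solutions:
 u(a) = C1*sin(a)^3


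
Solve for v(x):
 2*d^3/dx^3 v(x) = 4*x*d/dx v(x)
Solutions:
 v(x) = C1 + Integral(C2*airyai(2^(1/3)*x) + C3*airybi(2^(1/3)*x), x)


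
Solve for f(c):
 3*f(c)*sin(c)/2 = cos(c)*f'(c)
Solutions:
 f(c) = C1/cos(c)^(3/2)


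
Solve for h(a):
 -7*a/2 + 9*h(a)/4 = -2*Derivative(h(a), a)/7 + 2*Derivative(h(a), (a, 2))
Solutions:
 h(a) = C1*exp(a*(2 - sqrt(886))/28) + C2*exp(a*(2 + sqrt(886))/28) + 14*a/9 - 16/81


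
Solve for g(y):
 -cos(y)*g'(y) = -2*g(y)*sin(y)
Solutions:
 g(y) = C1/cos(y)^2


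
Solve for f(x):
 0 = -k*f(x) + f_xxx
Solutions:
 f(x) = C1*exp(k^(1/3)*x) + C2*exp(k^(1/3)*x*(-1 + sqrt(3)*I)/2) + C3*exp(-k^(1/3)*x*(1 + sqrt(3)*I)/2)


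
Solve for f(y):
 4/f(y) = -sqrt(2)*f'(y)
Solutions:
 f(y) = -sqrt(C1 - 4*sqrt(2)*y)
 f(y) = sqrt(C1 - 4*sqrt(2)*y)


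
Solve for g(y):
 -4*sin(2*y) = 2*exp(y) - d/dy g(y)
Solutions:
 g(y) = C1 + 2*exp(y) - 2*cos(2*y)


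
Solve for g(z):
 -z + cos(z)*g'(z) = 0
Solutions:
 g(z) = C1 + Integral(z/cos(z), z)


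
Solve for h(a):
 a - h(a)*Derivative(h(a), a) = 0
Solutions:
 h(a) = -sqrt(C1 + a^2)
 h(a) = sqrt(C1 + a^2)


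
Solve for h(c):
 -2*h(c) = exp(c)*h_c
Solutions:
 h(c) = C1*exp(2*exp(-c))


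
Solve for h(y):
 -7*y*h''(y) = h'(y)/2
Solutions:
 h(y) = C1 + C2*y^(13/14)


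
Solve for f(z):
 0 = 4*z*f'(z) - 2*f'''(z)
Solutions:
 f(z) = C1 + Integral(C2*airyai(2^(1/3)*z) + C3*airybi(2^(1/3)*z), z)


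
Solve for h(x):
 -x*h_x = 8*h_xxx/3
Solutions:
 h(x) = C1 + Integral(C2*airyai(-3^(1/3)*x/2) + C3*airybi(-3^(1/3)*x/2), x)


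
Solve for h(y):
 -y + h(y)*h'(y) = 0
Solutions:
 h(y) = -sqrt(C1 + y^2)
 h(y) = sqrt(C1 + y^2)


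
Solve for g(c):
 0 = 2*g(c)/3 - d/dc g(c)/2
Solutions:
 g(c) = C1*exp(4*c/3)


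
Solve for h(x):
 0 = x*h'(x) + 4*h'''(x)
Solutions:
 h(x) = C1 + Integral(C2*airyai(-2^(1/3)*x/2) + C3*airybi(-2^(1/3)*x/2), x)


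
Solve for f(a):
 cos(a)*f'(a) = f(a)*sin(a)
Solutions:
 f(a) = C1/cos(a)
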